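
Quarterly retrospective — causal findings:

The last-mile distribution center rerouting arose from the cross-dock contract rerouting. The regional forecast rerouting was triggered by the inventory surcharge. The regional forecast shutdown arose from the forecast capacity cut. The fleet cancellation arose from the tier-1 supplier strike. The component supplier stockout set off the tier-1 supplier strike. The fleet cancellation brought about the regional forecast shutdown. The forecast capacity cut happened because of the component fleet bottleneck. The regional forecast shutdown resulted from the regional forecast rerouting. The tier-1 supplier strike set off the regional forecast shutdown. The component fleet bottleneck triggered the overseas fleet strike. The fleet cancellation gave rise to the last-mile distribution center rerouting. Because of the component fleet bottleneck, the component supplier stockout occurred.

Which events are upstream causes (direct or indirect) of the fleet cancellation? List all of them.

the component fleet bottleneck, the component supplier stockout, the tier-1 supplier strike

Immediate cause of the fleet cancellation: the tier-1 supplier strike.
Further upstream: the component fleet bottleneck, the component supplier stockout.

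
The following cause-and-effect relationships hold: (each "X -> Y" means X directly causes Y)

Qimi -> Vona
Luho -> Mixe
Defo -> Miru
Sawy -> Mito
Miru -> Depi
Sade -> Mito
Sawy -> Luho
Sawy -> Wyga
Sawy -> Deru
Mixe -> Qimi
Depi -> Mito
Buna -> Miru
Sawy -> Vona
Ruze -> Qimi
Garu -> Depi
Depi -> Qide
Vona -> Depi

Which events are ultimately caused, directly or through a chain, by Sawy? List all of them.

Direct effects: Deru, Luho, Wyga, Vona, Mito.
2 steps out: Mixe, Depi.
3 steps out: Qimi, Qide.
Not reachable from it: Defo, Ruze, Sade, Garu, Buna, Miru.

Depi, Deru, Luho, Mito, Mixe, Qide, Qimi, Vona, Wyga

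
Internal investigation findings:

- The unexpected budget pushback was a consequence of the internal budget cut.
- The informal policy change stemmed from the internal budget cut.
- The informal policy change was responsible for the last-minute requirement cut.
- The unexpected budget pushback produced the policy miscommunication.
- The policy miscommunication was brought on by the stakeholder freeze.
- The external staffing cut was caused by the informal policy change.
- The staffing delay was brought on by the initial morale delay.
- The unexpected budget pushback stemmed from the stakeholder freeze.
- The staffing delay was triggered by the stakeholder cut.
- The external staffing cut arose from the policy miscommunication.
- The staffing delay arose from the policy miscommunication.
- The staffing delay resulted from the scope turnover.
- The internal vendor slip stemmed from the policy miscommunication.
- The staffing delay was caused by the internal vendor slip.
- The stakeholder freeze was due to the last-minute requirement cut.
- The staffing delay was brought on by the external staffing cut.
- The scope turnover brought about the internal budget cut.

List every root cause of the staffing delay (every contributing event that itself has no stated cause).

the initial morale delay, the scope turnover, the stakeholder cut

Tracing upstream from the staffing delay: the staffing delay ← the initial morale delay.
A separate upstream branch: the staffing delay ← the scope turnover.
A separate upstream branch: the staffing delay ← the stakeholder cut.
Each of those chain origins has no stated cause.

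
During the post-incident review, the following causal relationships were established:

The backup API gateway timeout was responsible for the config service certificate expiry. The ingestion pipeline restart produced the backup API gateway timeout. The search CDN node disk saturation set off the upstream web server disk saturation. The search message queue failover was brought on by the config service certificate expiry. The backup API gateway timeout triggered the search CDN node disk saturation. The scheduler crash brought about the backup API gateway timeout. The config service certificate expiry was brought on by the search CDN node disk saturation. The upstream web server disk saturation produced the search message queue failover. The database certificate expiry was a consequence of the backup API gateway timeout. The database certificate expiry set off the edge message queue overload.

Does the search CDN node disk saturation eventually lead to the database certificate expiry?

The search CDN node disk saturation leads to the upstream web server disk saturation, the config service certificate expiry, the search message queue failover; the database certificate expiry is not among them.

No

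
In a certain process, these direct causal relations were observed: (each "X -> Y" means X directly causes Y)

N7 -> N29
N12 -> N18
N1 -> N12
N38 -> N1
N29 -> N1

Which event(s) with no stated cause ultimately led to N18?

Tracing upstream from N18: N18 ← N12 ← N1 ← N29 ← N7.
A separate upstream branch: N18 ← N12 ← N1 ← N38.
Each of those chain origins has no stated cause.

N38, N7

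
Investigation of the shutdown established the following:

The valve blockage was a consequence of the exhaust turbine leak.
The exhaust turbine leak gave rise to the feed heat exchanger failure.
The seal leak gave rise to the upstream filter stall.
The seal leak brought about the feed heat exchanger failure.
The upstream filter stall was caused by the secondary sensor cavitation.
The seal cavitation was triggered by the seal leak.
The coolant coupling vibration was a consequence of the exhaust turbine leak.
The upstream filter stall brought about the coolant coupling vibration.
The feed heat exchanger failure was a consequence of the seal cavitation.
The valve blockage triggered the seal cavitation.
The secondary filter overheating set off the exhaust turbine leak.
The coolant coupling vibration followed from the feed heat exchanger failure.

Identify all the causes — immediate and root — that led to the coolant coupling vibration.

the exhaust turbine leak, the feed heat exchanger failure, the seal cavitation, the seal leak, the secondary filter overheating, the secondary sensor cavitation, the upstream filter stall, the valve blockage

Immediate causes of the coolant coupling vibration: the exhaust turbine leak, the feed heat exchanger failure, the upstream filter stall.
Further upstream: the secondary filter overheating, the seal leak, the secondary sensor cavitation, the valve blockage, the seal cavitation.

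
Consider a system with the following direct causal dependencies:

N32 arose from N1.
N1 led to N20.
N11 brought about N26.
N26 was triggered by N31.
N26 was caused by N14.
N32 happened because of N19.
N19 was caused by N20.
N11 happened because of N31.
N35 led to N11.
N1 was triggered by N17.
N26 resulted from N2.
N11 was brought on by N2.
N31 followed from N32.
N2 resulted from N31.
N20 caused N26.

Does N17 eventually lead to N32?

Yes

There is a causal chain: N17 → N1 → N32.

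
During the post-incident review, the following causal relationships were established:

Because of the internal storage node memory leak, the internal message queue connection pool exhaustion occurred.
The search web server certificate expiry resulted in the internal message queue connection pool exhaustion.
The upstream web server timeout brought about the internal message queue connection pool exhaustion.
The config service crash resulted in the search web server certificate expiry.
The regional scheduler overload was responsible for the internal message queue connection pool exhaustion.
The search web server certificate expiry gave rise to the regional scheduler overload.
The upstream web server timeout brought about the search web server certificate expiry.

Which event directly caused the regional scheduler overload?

the search web server certificate expiry

Upstream contributors include the upstream web server timeout, the config service crash, but only the search web server certificate expiry feeds directly into the regional scheduler overload.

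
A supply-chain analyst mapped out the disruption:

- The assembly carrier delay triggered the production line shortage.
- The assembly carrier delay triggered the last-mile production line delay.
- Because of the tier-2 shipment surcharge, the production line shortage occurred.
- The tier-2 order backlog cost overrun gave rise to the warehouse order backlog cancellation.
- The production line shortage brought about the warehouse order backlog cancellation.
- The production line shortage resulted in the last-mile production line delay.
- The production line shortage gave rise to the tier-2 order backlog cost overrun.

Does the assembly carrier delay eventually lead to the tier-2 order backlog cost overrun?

There is a causal chain: the assembly carrier delay → the production line shortage → the tier-2 order backlog cost overrun.

Yes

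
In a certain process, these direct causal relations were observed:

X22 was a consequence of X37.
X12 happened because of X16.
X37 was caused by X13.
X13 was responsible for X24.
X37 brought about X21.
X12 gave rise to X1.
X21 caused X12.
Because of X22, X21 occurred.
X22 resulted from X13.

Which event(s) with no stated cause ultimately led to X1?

X13, X16

Tracing upstream from X1: X1 ← X12 ← X16.
A separate upstream branch: X1 ← X12 ← X21 ← X37 ← X13.
Each of those chain origins has no stated cause.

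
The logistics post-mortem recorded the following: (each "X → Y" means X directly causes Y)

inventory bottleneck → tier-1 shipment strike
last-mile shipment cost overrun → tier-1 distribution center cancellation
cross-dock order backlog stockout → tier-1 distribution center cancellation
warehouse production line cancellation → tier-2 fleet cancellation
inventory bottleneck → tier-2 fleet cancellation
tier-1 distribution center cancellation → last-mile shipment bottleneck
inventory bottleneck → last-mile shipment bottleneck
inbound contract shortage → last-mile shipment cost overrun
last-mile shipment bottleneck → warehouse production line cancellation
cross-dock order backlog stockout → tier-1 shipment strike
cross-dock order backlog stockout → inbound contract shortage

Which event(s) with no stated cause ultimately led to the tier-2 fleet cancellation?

Tracing upstream from the tier-2 fleet cancellation: the tier-2 fleet cancellation ← the warehouse production line cancellation ← the last-mile shipment bottleneck ← the tier-1 distribution center cancellation ← the cross-dock order backlog stockout.
A separate upstream branch: the tier-2 fleet cancellation ← the inventory bottleneck.
Each of those chain origins has no stated cause.

the cross-dock order backlog stockout, the inventory bottleneck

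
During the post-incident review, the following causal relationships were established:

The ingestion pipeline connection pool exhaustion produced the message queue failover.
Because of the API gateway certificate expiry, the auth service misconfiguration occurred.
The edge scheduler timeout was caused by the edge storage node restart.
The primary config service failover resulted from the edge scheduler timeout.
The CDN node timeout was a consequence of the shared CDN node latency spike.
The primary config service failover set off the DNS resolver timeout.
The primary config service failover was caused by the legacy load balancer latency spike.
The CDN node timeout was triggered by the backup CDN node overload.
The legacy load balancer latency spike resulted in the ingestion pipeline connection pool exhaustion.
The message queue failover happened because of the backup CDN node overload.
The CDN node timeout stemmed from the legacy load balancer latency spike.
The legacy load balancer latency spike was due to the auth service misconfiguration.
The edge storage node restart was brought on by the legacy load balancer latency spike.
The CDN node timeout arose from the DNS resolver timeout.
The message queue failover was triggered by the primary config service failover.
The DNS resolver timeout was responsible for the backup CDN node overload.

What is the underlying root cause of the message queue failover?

Tracing upstream from the message queue failover: the message queue failover ← the ingestion pipeline connection pool exhaustion ← the legacy load balancer latency spike ← the auth service misconfiguration ← the API gateway certificate expiry.
The API gateway certificate expiry has no stated cause, so it is the root.

the API gateway certificate expiry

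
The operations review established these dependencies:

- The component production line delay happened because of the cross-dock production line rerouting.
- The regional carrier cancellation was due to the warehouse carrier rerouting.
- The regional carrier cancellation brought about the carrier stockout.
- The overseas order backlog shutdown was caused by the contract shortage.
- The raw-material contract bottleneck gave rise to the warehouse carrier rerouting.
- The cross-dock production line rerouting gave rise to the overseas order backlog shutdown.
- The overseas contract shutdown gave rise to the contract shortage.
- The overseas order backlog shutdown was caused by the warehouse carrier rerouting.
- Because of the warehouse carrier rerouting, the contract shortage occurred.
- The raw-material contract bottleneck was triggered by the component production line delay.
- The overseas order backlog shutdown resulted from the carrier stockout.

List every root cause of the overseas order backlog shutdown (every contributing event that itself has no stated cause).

the cross-dock production line rerouting, the overseas contract shutdown

Tracing upstream from the overseas order backlog shutdown: the overseas order backlog shutdown ← the cross-dock production line rerouting.
A separate upstream branch: the overseas order backlog shutdown ← the contract shortage ← the overseas contract shutdown.
Each of those chain origins has no stated cause.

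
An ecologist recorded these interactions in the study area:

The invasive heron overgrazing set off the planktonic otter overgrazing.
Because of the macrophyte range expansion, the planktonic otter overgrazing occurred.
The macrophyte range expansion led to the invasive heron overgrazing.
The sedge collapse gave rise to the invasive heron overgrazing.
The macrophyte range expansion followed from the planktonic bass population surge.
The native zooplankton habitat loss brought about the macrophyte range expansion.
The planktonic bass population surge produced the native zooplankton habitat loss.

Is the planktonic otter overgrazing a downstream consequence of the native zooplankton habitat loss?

Yes

There is a causal chain: the native zooplankton habitat loss → the macrophyte range expansion → the planktonic otter overgrazing.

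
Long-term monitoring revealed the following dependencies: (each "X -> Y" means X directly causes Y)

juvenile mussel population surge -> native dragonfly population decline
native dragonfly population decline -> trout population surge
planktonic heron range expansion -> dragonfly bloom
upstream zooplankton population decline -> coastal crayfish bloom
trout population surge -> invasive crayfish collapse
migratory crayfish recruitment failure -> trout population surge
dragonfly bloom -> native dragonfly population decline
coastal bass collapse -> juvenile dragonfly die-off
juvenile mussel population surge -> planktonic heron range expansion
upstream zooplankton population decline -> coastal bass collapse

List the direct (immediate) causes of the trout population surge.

Upstream contributors include the juvenile mussel population surge, the planktonic heron range expansion, the dragonfly bloom, but only the migratory crayfish recruitment failure, the native dragonfly population decline feed directly into the trout population surge.

the migratory crayfish recruitment failure, the native dragonfly population decline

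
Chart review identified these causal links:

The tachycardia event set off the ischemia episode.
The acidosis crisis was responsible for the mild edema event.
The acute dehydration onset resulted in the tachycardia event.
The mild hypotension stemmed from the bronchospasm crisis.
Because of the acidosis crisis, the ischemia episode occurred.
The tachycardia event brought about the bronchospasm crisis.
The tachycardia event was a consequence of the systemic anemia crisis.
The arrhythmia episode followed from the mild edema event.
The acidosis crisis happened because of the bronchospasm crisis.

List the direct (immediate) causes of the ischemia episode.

Upstream contributors include the systemic anemia crisis, the bronchospasm crisis, the acute dehydration onset, but only the acidosis crisis, the tachycardia event feed directly into the ischemia episode.

the acidosis crisis, the tachycardia event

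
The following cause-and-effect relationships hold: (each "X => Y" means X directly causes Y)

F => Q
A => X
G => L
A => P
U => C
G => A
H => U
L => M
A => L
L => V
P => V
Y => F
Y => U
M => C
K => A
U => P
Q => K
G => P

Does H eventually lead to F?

H leads to U, C, P, V; F is not among them.

No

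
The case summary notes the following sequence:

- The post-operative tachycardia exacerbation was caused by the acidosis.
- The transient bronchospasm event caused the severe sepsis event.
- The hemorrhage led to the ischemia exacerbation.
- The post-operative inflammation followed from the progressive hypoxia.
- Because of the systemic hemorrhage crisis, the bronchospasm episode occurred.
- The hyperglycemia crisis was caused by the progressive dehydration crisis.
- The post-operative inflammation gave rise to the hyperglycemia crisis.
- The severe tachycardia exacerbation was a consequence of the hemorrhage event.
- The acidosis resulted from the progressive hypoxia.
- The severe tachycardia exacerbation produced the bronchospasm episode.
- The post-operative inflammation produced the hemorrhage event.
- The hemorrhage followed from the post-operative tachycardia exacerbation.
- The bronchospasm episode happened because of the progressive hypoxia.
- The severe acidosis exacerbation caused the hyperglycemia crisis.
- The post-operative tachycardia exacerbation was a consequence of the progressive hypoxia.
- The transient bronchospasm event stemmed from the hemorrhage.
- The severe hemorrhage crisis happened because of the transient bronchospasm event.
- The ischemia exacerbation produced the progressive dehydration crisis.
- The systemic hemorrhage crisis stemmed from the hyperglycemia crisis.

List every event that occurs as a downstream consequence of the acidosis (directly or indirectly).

the bronchospasm episode, the hemorrhage, the hyperglycemia crisis, the ischemia exacerbation, the post-operative tachycardia exacerbation, the progressive dehydration crisis, the severe hemorrhage crisis, the severe sepsis event, the systemic hemorrhage crisis, the transient bronchospasm event

Direct effects: the post-operative tachycardia exacerbation.
2 steps out: the hemorrhage.
3 steps out: the ischemia exacerbation, the transient bronchospasm event.
4 steps out: the severe sepsis event, the severe hemorrhage crisis, the progressive dehydration crisis.
5 steps out: the hyperglycemia crisis.
6 steps out: the systemic hemorrhage crisis.
7 steps out: the bronchospasm episode.
Not reachable from it: the progressive hypoxia, the post-operative inflammation, the hemorrhage event, the severe acidosis exacerbation, the severe tachycardia exacerbation.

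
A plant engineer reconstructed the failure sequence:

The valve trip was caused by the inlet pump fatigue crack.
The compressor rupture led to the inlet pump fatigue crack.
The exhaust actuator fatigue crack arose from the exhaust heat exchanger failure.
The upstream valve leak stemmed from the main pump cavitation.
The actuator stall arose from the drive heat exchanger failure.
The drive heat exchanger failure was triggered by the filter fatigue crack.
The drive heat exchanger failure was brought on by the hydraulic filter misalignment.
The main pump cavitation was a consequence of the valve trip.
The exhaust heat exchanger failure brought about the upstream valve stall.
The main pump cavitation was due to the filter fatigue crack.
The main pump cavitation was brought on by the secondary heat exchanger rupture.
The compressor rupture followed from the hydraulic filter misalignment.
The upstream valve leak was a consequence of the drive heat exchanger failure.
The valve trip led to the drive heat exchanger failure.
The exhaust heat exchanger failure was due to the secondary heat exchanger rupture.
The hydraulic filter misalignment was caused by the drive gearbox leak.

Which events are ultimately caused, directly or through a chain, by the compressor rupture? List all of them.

the actuator stall, the drive heat exchanger failure, the inlet pump fatigue crack, the main pump cavitation, the upstream valve leak, the valve trip

Direct effects: the inlet pump fatigue crack.
2 steps out: the valve trip.
3 steps out: the main pump cavitation, the drive heat exchanger failure.
4 steps out: the upstream valve leak, the actuator stall.
Not reachable from it: the secondary heat exchanger rupture, the exhaust heat exchanger failure, the drive gearbox leak, the upstream valve stall, the filter fatigue crack, the hydraulic filter misalignment, the exhaust actuator fatigue crack.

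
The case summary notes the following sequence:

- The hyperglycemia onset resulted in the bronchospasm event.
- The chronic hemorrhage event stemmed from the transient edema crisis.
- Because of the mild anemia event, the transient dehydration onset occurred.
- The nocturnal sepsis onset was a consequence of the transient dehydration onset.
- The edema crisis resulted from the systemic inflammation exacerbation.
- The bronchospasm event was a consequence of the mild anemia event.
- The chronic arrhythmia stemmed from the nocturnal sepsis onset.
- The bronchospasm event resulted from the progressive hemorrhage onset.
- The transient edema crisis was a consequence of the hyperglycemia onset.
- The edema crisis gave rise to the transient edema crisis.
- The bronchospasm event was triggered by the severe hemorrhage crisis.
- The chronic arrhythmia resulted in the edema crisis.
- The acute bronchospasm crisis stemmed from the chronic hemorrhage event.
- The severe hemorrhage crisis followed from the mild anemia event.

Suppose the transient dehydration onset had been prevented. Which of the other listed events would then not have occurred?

the chronic arrhythmia, the nocturnal sepsis onset

Downstream of the transient dehydration onset: the nocturnal sepsis onset, the chronic arrhythmia, the edema crisis, the transient edema crisis, the chronic hemorrhage event, the acute bronchospasm crisis.
Of those, still caused via another path: the edema crisis, the transient edema crisis, the chronic hemorrhage event, the acute bronchospasm crisis.
The remainder have no surviving cause.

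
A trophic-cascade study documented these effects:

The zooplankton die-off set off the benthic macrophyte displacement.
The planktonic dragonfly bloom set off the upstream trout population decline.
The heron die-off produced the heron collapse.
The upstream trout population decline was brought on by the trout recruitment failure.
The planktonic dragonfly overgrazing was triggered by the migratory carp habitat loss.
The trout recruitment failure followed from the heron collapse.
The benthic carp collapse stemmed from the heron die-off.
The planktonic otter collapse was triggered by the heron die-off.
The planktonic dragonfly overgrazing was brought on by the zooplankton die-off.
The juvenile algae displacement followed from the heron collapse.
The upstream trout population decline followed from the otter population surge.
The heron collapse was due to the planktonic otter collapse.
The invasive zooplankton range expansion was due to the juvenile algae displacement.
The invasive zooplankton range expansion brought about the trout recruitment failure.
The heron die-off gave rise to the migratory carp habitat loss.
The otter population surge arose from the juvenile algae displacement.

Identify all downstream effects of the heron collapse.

the invasive zooplankton range expansion, the juvenile algae displacement, the otter population surge, the trout recruitment failure, the upstream trout population decline

Direct effects: the juvenile algae displacement, the trout recruitment failure.
2 steps out: the invasive zooplankton range expansion, the otter population surge, the upstream trout population decline.
Not reachable from it: the zooplankton die-off, the benthic macrophyte displacement, the heron die-off, the benthic carp collapse, the planktonic otter collapse, the planktonic dragonfly bloom, the migratory carp habitat loss, the planktonic dragonfly overgrazing.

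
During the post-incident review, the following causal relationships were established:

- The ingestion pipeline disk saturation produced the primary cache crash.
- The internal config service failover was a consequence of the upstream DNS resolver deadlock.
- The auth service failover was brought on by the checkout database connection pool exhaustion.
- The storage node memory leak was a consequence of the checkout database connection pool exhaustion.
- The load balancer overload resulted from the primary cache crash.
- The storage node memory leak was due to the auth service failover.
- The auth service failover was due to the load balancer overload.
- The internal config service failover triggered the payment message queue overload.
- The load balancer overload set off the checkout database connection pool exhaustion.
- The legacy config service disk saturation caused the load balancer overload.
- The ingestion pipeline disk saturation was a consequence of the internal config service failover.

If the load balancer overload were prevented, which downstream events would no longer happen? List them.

the auth service failover, the checkout database connection pool exhaustion, the storage node memory leak

Downstream of the load balancer overload: the checkout database connection pool exhaustion, the auth service failover, the storage node memory leak.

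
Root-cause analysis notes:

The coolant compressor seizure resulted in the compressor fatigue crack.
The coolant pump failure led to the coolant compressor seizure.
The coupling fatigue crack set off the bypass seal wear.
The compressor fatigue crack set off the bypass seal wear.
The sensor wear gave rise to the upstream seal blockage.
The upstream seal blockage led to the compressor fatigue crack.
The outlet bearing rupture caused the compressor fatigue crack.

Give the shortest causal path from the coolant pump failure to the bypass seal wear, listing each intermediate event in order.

the coolant pump failure → the coolant compressor seizure
the coolant compressor seizure → the compressor fatigue crack
the compressor fatigue crack → the bypass seal wear
Length: 3 steps.

the coolant pump failure → the coolant compressor seizure → the compressor fatigue crack → the bypass seal wear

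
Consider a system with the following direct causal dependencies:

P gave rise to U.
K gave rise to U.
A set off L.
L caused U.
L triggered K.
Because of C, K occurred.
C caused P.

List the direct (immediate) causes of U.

Upstream contributors include C, A, but only K, L, P feed directly into U.

K, L, P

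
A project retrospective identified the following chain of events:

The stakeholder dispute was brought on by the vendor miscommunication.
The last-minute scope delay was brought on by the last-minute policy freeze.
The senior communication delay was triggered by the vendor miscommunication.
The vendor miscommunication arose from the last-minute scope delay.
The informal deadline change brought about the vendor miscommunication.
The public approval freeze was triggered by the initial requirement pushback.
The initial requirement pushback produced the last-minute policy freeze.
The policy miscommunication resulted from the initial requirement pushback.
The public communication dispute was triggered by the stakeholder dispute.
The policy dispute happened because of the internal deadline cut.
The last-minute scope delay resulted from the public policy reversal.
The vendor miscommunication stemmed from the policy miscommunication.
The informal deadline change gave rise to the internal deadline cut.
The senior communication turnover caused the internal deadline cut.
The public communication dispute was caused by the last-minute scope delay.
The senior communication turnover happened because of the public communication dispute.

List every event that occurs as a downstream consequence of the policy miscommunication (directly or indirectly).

the internal deadline cut, the policy dispute, the public communication dispute, the senior communication delay, the senior communication turnover, the stakeholder dispute, the vendor miscommunication

Direct effects: the vendor miscommunication.
2 steps out: the senior communication delay, the stakeholder dispute.
3 steps out: the public communication dispute.
4 steps out: the senior communication turnover.
5 steps out: the internal deadline cut.
6 steps out: the policy dispute.
Not reachable from it: the initial requirement pushback, the public approval freeze, the informal deadline change, the last-minute policy freeze, the public policy reversal, the last-minute scope delay.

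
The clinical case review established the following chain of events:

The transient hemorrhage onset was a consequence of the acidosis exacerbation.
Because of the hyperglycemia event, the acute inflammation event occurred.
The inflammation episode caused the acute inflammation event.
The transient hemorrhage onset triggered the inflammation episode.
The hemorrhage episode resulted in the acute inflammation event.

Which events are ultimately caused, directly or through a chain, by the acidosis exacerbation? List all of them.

Direct effects: the transient hemorrhage onset.
2 steps out: the inflammation episode.
3 steps out: the acute inflammation event.
Not reachable from it: the hemorrhage episode, the hyperglycemia event.

the acute inflammation event, the inflammation episode, the transient hemorrhage onset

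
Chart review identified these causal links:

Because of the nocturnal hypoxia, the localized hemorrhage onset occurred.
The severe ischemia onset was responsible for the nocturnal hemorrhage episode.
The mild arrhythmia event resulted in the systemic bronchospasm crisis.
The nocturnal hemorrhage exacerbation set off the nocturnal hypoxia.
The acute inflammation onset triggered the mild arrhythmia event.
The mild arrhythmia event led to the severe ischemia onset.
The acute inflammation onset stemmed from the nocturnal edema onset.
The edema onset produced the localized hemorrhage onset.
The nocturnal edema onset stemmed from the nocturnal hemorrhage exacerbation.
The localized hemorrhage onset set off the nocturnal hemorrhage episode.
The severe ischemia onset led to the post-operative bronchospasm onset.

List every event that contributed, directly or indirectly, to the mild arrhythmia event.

Immediate cause of the mild arrhythmia event: the acute inflammation onset.
Further upstream: the nocturnal hemorrhage exacerbation, the nocturnal edema onset.

the acute inflammation onset, the nocturnal edema onset, the nocturnal hemorrhage exacerbation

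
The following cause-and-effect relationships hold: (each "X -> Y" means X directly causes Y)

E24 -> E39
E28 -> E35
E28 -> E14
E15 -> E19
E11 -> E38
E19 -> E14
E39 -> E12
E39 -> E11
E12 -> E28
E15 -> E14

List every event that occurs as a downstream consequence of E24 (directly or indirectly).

Direct effects: E39.
2 steps out: E12, E11.
3 steps out: E28, E38.
4 steps out: E35, E14.
Not reachable from it: E15, E19.

E11, E12, E14, E28, E35, E38, E39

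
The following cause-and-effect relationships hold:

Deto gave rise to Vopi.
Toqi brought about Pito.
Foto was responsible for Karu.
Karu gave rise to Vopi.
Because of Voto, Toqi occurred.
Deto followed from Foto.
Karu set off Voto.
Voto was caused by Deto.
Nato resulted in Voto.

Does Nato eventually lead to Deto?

No

Nato leads to Voto, Toqi, Pito; Deto is not among them.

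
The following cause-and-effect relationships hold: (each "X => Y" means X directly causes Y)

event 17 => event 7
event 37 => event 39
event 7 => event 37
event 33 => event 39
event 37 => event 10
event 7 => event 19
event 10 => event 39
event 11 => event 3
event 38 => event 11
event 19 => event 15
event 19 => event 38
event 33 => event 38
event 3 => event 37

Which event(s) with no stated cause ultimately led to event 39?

Tracing upstream from event 39: event 39 ← event 37 ← event 7 ← event 17.
A separate upstream branch: event 39 ← event 33.
Each of those chain origins has no stated cause.

event 17, event 33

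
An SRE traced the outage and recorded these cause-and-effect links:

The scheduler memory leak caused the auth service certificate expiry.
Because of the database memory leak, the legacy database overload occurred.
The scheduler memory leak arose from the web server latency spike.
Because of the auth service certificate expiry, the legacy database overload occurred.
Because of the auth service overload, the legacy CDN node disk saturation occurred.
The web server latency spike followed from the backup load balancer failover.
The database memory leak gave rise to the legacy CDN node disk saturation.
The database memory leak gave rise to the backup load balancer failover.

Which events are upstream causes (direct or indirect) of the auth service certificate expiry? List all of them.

the backup load balancer failover, the database memory leak, the scheduler memory leak, the web server latency spike

Immediate cause of the auth service certificate expiry: the scheduler memory leak.
Further upstream: the database memory leak, the backup load balancer failover, the web server latency spike.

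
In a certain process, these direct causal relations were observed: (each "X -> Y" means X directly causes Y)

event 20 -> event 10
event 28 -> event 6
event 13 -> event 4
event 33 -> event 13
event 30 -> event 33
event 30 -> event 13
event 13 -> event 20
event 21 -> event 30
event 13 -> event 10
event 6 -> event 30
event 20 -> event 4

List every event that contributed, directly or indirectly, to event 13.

event 21, event 28, event 30, event 33, event 6

Immediate causes of event 13: event 30, event 33.
Further upstream: event 28, event 6, event 21.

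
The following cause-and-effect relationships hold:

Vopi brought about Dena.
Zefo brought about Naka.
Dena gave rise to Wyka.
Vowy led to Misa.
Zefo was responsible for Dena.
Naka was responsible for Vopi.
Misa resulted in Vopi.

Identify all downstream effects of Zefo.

Dena, Naka, Vopi, Wyka

Direct effects: Naka, Dena.
2 steps out: Vopi, Wyka.
Not reachable from it: Vowy, Misa.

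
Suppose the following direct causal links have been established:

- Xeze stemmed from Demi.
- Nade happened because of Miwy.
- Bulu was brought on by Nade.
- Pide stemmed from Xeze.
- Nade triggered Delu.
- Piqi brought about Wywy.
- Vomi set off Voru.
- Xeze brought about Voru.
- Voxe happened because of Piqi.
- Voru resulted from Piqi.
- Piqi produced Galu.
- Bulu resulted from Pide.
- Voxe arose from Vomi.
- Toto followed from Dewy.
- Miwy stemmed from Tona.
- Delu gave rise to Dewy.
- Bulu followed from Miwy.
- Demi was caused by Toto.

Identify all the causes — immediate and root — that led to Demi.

Immediate cause of Demi: Toto.
Further upstream: Tona, Miwy, Nade, Delu, Dewy.

Delu, Dewy, Miwy, Nade, Tona, Toto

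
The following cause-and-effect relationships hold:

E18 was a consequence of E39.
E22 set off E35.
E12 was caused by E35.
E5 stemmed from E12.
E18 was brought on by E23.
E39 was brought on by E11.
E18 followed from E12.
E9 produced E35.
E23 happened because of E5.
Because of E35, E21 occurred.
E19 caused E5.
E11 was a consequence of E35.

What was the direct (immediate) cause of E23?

E5

Upstream contributors include E19, E22, E9, E35, E12, but only E5 feeds directly into E23.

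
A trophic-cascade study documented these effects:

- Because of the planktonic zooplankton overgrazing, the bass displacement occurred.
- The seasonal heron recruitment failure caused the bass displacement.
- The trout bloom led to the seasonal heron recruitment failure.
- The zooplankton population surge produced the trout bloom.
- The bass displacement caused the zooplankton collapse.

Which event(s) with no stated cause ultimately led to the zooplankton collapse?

Tracing upstream from the zooplankton collapse: the zooplankton collapse ← the bass displacement ← the seasonal heron recruitment failure ← the trout bloom ← the zooplankton population surge.
A separate upstream branch: the zooplankton collapse ← the bass displacement ← the planktonic zooplankton overgrazing.
Each of those chain origins has no stated cause.

the planktonic zooplankton overgrazing, the zooplankton population surge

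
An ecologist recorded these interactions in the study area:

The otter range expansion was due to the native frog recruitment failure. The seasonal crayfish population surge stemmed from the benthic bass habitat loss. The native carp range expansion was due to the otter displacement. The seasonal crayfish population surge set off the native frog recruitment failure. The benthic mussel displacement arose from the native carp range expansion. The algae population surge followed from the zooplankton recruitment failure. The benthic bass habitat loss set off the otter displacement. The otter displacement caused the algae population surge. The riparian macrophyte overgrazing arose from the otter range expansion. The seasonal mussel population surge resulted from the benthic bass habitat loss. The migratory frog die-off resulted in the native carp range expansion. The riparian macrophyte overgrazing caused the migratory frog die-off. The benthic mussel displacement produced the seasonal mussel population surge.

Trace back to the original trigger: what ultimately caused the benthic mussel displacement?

the benthic bass habitat loss

Tracing upstream from the benthic mussel displacement: the benthic mussel displacement ← the native carp range expansion ← the otter displacement ← the benthic bass habitat loss.
The benthic bass habitat loss has no stated cause, so it is the root.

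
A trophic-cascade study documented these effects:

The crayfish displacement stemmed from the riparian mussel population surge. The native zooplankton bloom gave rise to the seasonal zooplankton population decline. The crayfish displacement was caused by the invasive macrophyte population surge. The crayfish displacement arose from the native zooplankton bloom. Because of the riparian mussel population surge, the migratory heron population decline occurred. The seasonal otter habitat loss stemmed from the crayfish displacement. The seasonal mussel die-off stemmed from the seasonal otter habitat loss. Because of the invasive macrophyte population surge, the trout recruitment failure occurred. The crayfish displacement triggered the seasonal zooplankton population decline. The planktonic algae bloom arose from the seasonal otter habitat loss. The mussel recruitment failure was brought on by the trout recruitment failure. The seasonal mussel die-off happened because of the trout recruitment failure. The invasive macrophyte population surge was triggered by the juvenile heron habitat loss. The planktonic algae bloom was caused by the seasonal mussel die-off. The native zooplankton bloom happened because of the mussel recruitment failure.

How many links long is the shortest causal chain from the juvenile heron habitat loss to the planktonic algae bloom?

4

Shortest chain: the juvenile heron habitat loss → the invasive macrophyte population surge → the trout recruitment failure → the seasonal mussel die-off → the planktonic algae bloom.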